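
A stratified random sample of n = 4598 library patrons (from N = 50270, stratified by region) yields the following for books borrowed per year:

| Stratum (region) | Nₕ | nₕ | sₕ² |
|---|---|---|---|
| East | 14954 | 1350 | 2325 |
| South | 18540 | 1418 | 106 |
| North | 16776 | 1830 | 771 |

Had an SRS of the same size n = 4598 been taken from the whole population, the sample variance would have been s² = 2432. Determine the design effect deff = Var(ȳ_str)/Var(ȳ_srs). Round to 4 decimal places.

0.3950

Var(ȳ_str) = Σ Wₕ²(1−fₕ)sₕ²/nₕ with Wₕ = Nₕ/50270:
  East: (14954/50270)²·(1−1350/14954)·2325/1350 = 0.13864219
  South: (18540/50270)²·(1−1418/18540)·106/1418 = 0.0093902269
  North: (16776/50270)²·(1−1830/16776)·771/1830 = 0.041802178
  → Var(ȳ_str) = 0.18983459.
Var(ȳ_srs) = (1 − 4598/50270)·2432/4598 = 0.48054687.
deff = 0.18983459 / 0.48054687 = 0.3950.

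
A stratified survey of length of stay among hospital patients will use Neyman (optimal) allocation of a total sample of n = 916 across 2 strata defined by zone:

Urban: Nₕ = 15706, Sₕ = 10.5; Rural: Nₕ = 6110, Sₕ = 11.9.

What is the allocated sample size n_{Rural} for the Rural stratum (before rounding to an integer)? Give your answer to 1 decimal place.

280.3

Neyman allocation: nₕ = n·NₕSₕ / Σⱼ NⱼSⱼ.
Σ NⱼSⱼ = 15706·10.5 + 6110·11.9 = 237622.
n_{Rural} = 916·6110·11.9 / 237622 = 280.3.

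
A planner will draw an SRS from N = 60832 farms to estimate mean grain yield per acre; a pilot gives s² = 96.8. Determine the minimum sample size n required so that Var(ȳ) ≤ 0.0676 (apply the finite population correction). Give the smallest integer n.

1400

Without fpc, n₀ = s²/D = 96.8/0.0676 = 1431.9527.
With fpc, (1 − n/N)·s²/n ≤ D requires n ≥ n₀/(1 + n₀/N) = 1431.9527/(1 + 1431.9527/60832) = 1399.0205.
Rounding up, n = 1400.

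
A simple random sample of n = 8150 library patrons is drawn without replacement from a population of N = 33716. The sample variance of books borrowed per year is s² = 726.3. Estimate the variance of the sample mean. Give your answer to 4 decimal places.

0.0676

Under SRS without replacement, Var(ȳ) = (1 − f)·s²/n with f = n/N = 8150/33716 = 0.24172500.
Var(ȳ) = (1 − 0.24172500)·726.3/8150 = 0.75827500·0.089116564 = 0.067574863.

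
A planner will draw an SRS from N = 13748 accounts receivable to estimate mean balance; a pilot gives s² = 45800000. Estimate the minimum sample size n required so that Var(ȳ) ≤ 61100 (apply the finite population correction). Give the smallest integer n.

Without fpc, n₀ = s²/D = 45800000/61100 = 749.5908.
With fpc, (1 − n/N)·s²/n ≤ D requires n ≥ n₀/(1 + n₀/N) = 749.5908/(1 + 749.5908/13748) = 710.8336.
Rounding up, n = 711.

711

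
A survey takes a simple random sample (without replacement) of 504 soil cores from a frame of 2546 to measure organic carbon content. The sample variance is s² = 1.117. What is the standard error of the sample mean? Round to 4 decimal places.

0.0422

Under SRS without replacement, Var(ȳ) = (1 − f)·s²/n with f = n/N = 504/2546 = 0.19795758.
Var(ȳ) = (1 − 0.19795758)·1.117/504 = 0.80204242·0.0022162698 = 0.0017775424.
SE(ȳ) = √(0.0017775424) = 0.0422.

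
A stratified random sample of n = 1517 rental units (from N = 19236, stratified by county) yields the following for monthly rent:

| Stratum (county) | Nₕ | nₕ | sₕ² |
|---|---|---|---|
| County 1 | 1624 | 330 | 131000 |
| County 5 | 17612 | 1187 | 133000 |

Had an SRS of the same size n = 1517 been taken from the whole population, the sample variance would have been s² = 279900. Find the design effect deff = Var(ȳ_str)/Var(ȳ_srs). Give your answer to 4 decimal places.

Var(ȳ_str) = Σ Wₕ²(1−fₕ)sₕ²/nₕ with Wₕ = Nₕ/19236:
  County 1: (1624/19236)²·(1−330/1624)·131000/330 = 2.254489
  County 5: (17612/19236)²·(1−1187/17612)·133000/1187 = 87.596235
  → Var(ȳ_str) = 89.850724.
Var(ȳ_srs) = (1 − 1517/19236)·279900/1517 = 169.95806.
deff = 89.850724 / 169.95806 = 0.5287.

0.5287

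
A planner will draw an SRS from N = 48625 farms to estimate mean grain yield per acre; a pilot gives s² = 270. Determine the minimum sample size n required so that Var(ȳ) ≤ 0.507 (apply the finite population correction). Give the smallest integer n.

527

Without fpc, n₀ = s²/D = 270/0.507 = 532.5444.
With fpc, (1 − n/N)·s²/n ≤ D requires n ≥ n₀/(1 + n₀/N) = 532.5444/(1 + 532.5444/48625) = 526.7751.
Rounding up, n = 527.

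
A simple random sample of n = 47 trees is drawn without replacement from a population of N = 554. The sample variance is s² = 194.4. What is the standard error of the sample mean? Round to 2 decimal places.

Under SRS without replacement, Var(ȳ) = (1 − f)·s²/n with f = n/N = 47/554 = 0.08483755.
Var(ȳ) = (1 − 0.08483755)·194.4/47 = 0.91516245·4.1361702 = 3.7852677.
SE(ȳ) = √(3.7852677) = 1.95.

1.95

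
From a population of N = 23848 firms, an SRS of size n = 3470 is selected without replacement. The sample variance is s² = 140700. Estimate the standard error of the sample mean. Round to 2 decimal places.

5.89

Under SRS without replacement, Var(ȳ) = (1 − f)·s²/n with f = n/N = 3470/23848 = 0.14550486.
Var(ȳ) = (1 − 0.14550486)·140700/3470 = 0.85449514·40.54755 = 34.647685.
SE(ȳ) = √(34.647685) = 5.89.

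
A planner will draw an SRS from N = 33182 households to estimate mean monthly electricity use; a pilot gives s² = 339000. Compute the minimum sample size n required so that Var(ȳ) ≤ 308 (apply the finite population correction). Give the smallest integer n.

1066

Without fpc, n₀ = s²/D = 339000/308 = 1100.6494.
With fpc, (1 − n/N)·s²/n ≤ D requires n ≥ n₀/(1 + n₀/N) = 1100.6494/(1 + 1100.6494/33182) = 1065.3129.
Rounding up, n = 1066.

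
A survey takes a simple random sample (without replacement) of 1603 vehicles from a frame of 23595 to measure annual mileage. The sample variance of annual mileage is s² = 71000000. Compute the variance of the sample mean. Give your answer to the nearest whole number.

Under SRS without replacement, Var(ȳ) = (1 − f)·s²/n with f = n/N = 1603/23595 = 0.06793812.
Var(ȳ) = (1 − 0.06793812)·71000000/1603 = 0.93206188·44291.953 = 41282.84.

41283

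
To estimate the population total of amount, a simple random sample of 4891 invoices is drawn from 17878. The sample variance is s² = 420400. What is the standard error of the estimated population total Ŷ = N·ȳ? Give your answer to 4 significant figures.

141300

Var(Ŷ) = N²·Var(ȳ) = N²·(1 − n/N)·s²/n.
f = 4891/17878 = 0.27357646; Var(ȳ) = 0.72642354·420400/4891 = 62.438858.
Var(Ŷ) = 17878² · 62.438858 = 1.9956888 × 10^10.
SE(Ŷ) = √(1.9956888 × 10^10) = 141300.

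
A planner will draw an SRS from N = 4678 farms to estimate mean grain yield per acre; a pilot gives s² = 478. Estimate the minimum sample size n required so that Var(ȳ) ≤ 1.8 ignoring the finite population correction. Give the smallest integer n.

266

Without fpc, n₀ = s²/D = 478/1.8 = 265.5556.
Rounding up, n = 266.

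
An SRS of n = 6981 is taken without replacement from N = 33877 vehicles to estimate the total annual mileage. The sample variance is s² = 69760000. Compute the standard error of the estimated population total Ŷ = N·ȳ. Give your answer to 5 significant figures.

Var(Ŷ) = N²·Var(ȳ) = N²·(1 − n/N)·s²/n.
f = 6981/33877 = 0.20606901; Var(ȳ) = 0.79393099·69760000/6981 = 7933.6235.
Var(Ŷ) = 33877² · 7933.6235 = 9.105032 × 10^12.
SE(Ŷ) = √(9.105032 × 10^12) = 3.0175 × 10^6.

3.0175 × 10^6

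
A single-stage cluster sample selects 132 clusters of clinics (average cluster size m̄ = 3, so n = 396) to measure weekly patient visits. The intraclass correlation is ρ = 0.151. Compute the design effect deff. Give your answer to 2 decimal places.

deff = 1 + (3 − 1)·0.151 = 1 + 0.302 = 1.302.

1.30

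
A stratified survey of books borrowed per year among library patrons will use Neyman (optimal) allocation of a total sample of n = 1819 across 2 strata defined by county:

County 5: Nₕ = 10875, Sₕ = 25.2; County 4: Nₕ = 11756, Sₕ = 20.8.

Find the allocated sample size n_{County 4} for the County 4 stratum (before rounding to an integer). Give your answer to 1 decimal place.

857.7

Neyman allocation: nₕ = n·NₕSₕ / Σⱼ NⱼSⱼ.
Σ NⱼSⱼ = 10875·25.2 + 11756·20.8 = 518574.8.
n_{County 4} = 1819·11756·20.8 / 518574.8 = 857.7.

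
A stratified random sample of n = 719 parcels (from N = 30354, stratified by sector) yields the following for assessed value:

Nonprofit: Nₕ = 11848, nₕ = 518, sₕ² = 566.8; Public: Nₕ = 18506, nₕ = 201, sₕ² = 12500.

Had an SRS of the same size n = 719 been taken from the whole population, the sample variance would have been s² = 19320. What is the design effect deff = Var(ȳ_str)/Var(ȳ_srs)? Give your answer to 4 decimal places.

0.8776

Var(ȳ_str) = Σ Wₕ²(1−fₕ)sₕ²/nₕ with Wₕ = Nₕ/30354:
  Nonprofit: (11848/30354)²·(1−518/11848)·566.8/518 = 0.15942014
  Public: (18506/30354)²·(1−201/18506)·12500/201 = 22.864641
  → Var(ȳ_str) = 23.024061.
Var(ȳ_srs) = (1 − 719/30354)·19320/719 = 26.234164.
deff = 23.024061 / 26.234164 = 0.8776.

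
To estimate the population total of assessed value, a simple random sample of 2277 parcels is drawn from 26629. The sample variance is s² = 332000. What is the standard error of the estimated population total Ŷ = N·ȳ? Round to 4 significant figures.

Var(Ŷ) = N²·Var(ȳ) = N²·(1 − n/N)·s²/n.
f = 2277/26629 = 0.08550828; Var(ȳ) = 0.91449172·332000/2277 = 133.33827.
Var(Ŷ) = 26629² · 133.33827 = 9.4550653 × 10^10.
SE(Ŷ) = √(9.4550653 × 10^10) = 307500.

307500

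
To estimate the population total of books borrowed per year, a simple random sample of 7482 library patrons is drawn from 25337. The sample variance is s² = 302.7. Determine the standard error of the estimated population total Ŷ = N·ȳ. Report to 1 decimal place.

4278.1

Var(Ŷ) = N²·Var(ȳ) = N²·(1 − n/N)·s²/n.
f = 7482/25337 = 0.29529936; Var(ȳ) = 0.70470064·302.7/7482 = 0.028510142.
Var(Ŷ) = 25337² · 0.028510142 = 1.8302473 × 10^7.
SE(Ŷ) = √(1.8302473 × 10^7) = 4278.1.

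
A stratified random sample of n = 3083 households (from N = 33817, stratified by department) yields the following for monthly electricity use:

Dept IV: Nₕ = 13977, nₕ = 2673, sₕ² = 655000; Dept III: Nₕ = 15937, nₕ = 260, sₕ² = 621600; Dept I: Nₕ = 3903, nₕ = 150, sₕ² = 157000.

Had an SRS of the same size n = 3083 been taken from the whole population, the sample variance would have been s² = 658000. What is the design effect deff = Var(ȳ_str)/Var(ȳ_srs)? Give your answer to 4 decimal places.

Var(ȳ_str) = Σ Wₕ²(1−fₕ)sₕ²/nₕ with Wₕ = Nₕ/33817:
  Dept IV: (13977/33817)²·(1−2673/13977)·655000/2673 = 33.854648
  Dept III: (15937/33817)²·(1−260/15937)·621600/260 = 522.32045
  Dept I: (3903/33817)²·(1−150/3903)·157000/150 = 13.406498
  → Var(ȳ_str) = 569.5816.
Var(ȳ_srs) = (1 − 3083/33817)·658000/3083 = 193.97081.
deff = 569.5816 / 193.97081 = 2.9364.

2.9364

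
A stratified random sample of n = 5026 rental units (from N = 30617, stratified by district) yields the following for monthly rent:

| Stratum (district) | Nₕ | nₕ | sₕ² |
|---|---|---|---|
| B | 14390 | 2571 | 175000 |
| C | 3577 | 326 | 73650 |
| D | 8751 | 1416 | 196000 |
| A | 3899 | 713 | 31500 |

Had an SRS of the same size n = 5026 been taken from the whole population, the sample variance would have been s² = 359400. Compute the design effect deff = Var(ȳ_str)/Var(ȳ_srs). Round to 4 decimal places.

Var(ȳ_str) = Σ Wₕ²(1−fₕ)sₕ²/nₕ with Wₕ = Nₕ/30617:
  B: (14390/30617)²·(1−2571/14390)·175000/2571 = 12.349581
  C: (3577/30617)²·(1−326/3577)·73650/326 = 2.8026302
  D: (8751/30617)²·(1−1416/8751)·196000/1416 = 9.4781887
  A: (3899/30617)²·(1−713/3899)·31500/713 = 0.58545668
  → Var(ȳ_str) = 25.215857.
Var(ȳ_srs) = (1 − 5026/30617)·359400/5026 = 59.769581.
deff = 25.215857 / 59.769581 = 0.4219.

0.4219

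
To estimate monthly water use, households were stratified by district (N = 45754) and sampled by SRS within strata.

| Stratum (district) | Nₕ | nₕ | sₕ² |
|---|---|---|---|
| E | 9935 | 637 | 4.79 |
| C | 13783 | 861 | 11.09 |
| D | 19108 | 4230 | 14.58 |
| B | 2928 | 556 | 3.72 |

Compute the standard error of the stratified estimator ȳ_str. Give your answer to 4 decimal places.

Var(ȳ_str) = Σₕ Wₕ²(1 − fₕ)sₕ²/nₕ with Wₕ = Nₕ/N, N = 45754.
E: Wₕ = 0.21713949; term = 0.21713949²·(1 − 0.06411676)·4.79/637 = 3.318145 × 10^-4.
C: Wₕ = 0.30124142; term = 0.30124142²·(1 − 0.06246826)·11.09/861 = 0.0010958314.
D: Wₕ = 0.41762469; term = 0.41762469²·(1 − 0.22137325)·14.58/4230 = 4.6807862 × 10^-4.
B: Wₕ = 0.06399440; term = 0.06399440²·(1 − 0.18989071)·3.72/556 = 2.2197076 × 10^-5.
Sum = 0.0019179216.
SE = √(0.0019179216) = 0.0438.

0.0438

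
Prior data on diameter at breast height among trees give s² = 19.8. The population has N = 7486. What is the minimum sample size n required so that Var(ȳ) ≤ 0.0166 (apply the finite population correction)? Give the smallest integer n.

1029

Without fpc, n₀ = s²/D = 19.8/0.0166 = 1192.7711.
With fpc, (1 − n/N)·s²/n ≤ D requires n ≥ n₀/(1 + n₀/N) = 1192.7711/(1 + 1192.7711/7486) = 1028.8420.
Rounding up, n = 1029.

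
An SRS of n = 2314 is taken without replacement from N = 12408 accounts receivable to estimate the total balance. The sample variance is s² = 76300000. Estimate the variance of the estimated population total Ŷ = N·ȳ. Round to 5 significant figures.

Var(Ŷ) = N²·Var(ȳ) = N²·(1 − n/N)·s²/n.
f = 2314/12408 = 0.18649259; Var(ȳ) = 0.81350741·76300000/2314 = 26823.948.
Var(Ŷ) = 12408² · 26823.948 = 4.1297738 × 10^12.

4.1298 × 10^12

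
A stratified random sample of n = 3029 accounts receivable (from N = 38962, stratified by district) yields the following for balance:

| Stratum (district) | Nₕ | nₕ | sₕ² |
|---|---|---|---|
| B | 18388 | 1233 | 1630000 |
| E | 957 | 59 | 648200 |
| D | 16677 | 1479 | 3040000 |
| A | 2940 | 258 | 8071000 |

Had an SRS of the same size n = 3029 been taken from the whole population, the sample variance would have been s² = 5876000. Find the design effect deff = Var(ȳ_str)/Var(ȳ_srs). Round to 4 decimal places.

0.4397

Var(ȳ_str) = Σ Wₕ²(1−fₕ)sₕ²/nₕ with Wₕ = Nₕ/38962:
  B: (18388/38962)²·(1−1233/18388)·1630000/1233 = 274.70544
  E: (957/38962)²·(1−59/957)·648200/59 = 6.219605
  D: (16677/38962)²·(1−1479/16677)·3040000/1479 = 343.18421
  A: (2940/38962)²·(1−258/2940)·8071000/258 = 162.49173
  → Var(ȳ_str) = 786.60099.
Var(ȳ_srs) = (1 − 3029/38962)·5876000/3029 = 1789.1005.
deff = 786.60099 / 1789.1005 = 0.4397.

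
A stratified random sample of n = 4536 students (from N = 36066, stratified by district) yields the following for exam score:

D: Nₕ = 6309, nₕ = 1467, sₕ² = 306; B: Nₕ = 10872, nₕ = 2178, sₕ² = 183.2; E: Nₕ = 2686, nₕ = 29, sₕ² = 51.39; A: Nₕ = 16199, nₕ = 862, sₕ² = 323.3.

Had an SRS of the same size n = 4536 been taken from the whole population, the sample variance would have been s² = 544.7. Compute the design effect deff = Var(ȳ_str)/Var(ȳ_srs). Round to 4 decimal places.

Var(ȳ_str) = Σ Wₕ²(1−fₕ)sₕ²/nₕ with Wₕ = Nₕ/36066:
  D: (6309/36066)²·(1−1467/6309)·306/1467 = 0.004898698
  B: (10872/36066)²·(1−2178/10872)·183.2/2178 = 0.0061122445
  E: (2686/36066)²·(1−29/2686)·51.39/29 = 0.0097225957
  A: (16199/36066)²·(1−862/16199)·323.3/862 = 0.071635963
  → Var(ȳ_str) = 0.092369501.
Var(ȳ_srs) = (1 − 4536/36066)·544.7/4536 = 0.10498091.
deff = 0.092369501 / 0.10498091 = 0.8799.

0.8799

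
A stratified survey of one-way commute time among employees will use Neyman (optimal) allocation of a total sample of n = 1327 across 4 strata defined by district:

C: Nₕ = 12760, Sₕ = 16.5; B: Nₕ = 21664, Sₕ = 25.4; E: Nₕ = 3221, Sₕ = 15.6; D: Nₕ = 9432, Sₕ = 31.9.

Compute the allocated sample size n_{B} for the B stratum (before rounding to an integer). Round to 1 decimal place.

656.7

Neyman allocation: nₕ = n·NₕSₕ / Σⱼ NⱼSⱼ.
Σ NⱼSⱼ = 12760·16.5 + 21664·25.4 + 3221·15.6 + 9432·31.9 = 1.111934 × 10^6.
n_{B} = 1327·21664·25.4 / (1.111934 × 10^6) = 656.7.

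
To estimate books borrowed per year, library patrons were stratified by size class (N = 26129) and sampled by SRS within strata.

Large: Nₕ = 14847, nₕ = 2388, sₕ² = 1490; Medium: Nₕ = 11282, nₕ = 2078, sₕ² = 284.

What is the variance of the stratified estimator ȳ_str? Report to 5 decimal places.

Var(ȳ_str) = Σₕ Wₕ²(1 − fₕ)sₕ²/nₕ with Wₕ = Nₕ/N, N = 26129.
Large: Wₕ = 0.56821922; term = 0.56821922²·(1 − 0.16084057)·1490/2388 = 0.16905509.
Medium: Wₕ = 0.43178078; term = 0.43178078²·(1 − 0.18418720)·284/2078 = 0.020786909.
Sum = 0.189842.

0.18984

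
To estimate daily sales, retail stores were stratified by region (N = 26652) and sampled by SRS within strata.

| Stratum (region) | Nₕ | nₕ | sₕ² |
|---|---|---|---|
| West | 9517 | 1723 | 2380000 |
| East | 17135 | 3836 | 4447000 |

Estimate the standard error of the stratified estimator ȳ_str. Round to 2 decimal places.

22.72

Var(ȳ_str) = Σₕ Wₕ²(1 − fₕ)sₕ²/nₕ with Wₕ = Nₕ/N, N = 26652.
West: Wₕ = 0.35708390; term = 0.35708390²·(1 − 0.18104445)·2380000/1723 = 144.24227.
East: Wₕ = 0.64291610; term = 0.64291610²·(1 − 0.22386927)·4447000/3836 = 371.905.
Sum = 516.14727.
SE = √(516.14727) = 22.72.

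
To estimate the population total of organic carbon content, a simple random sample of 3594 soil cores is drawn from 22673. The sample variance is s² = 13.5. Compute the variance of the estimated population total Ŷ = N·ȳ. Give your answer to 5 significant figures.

Var(Ŷ) = N²·Var(ȳ) = N²·(1 − n/N)·s²/n.
f = 3594/22673 = 0.15851453; Var(ȳ) = 0.84148547·13.5/3594 = 0.0031608386.
Var(Ŷ) = 22673² · 0.0031608386 = 1.6248763 × 10^6.

1.6249 × 10^6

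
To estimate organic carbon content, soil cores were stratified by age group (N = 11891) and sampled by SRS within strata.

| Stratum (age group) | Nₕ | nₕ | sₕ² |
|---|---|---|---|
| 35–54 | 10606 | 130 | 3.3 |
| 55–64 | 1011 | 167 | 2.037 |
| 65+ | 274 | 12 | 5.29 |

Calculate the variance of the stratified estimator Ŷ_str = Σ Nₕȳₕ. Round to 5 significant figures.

2.8625 × 10^6

Var(Ŷ_str) = Σₕ Nₕ²(1 − fₕ)sₕ²/nₕ.
35–54: 10606²·(1 − 130/10606)·3.3/130 = 2.8204454 × 10^6.
55–64: 1011²·(1 − 167/1011)·2.037/167 = 10408.021.
65+: 274²·(1 − 12/274)·5.29/12 = 31646.543.
Sum = 2.8625 × 10^6.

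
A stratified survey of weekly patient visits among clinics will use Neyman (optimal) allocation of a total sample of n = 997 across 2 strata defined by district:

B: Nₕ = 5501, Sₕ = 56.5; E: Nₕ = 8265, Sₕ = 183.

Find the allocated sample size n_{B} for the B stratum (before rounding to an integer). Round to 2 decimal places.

Neyman allocation: nₕ = n·NₕSₕ / Σⱼ NⱼSⱼ.
Σ NⱼSⱼ = 5501·56.5 + 8265·183 = 1.8233015 × 10^6.
n_{B} = 997·5501·56.5 / (1.8233015 × 10^6) = 169.95.

169.95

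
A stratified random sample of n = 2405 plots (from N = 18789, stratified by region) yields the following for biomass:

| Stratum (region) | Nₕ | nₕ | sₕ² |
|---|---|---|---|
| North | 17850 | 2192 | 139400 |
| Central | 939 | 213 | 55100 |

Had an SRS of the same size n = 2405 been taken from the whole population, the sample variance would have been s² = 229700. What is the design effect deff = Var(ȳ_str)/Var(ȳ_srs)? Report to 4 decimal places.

0.6105

Var(ȳ_str) = Σ Wₕ²(1−fₕ)sₕ²/nₕ with Wₕ = Nₕ/18789:
  North: (17850/18789)²·(1−2192/17850)·139400/2192 = 50.348832
  Central: (939/18789)²·(1−213/939)·55100/213 = 0.4995361
  → Var(ȳ_str) = 50.848368.
Var(ȳ_srs) = (1 − 2405/18789)·229700/2405 = 83.284117.
deff = 50.848368 / 83.284117 = 0.6105.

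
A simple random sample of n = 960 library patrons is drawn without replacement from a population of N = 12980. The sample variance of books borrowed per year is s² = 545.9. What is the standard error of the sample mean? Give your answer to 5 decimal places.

0.72566

Under SRS without replacement, Var(ȳ) = (1 − f)·s²/n with f = n/N = 960/12980 = 0.07395994.
Var(ȳ) = (1 − 0.07395994)·545.9/960 = 0.92604006·0.56864583 = 0.52658882.
SE(ȳ) = √(0.52658882) = 0.72566.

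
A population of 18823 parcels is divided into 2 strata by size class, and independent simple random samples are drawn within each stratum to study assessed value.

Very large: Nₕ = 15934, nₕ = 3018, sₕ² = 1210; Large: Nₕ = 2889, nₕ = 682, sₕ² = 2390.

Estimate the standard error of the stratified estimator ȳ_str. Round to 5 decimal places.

0.54401

Var(ȳ_str) = Σₕ Wₕ²(1 − fₕ)sₕ²/nₕ with Wₕ = Nₕ/N, N = 18823.
Very large: Wₕ = 0.84651756; term = 0.84651756²·(1 − 0.18940630)·1210/3018 = 0.23288488.
Large: Wₕ = 0.15348244; term = 0.15348244²·(1 − 0.23606784)·2390/682 = 0.06306461.
Sum = 0.29594949.
SE = √(0.29594949) = 0.54401.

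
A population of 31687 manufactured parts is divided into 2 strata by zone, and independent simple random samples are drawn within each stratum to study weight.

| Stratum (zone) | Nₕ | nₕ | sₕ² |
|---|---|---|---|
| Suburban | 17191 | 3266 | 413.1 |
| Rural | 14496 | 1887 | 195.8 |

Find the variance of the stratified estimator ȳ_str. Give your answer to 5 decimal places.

Var(ȳ_str) = Σₕ Wₕ²(1 − fₕ)sₕ²/nₕ with Wₕ = Nₕ/N, N = 31687.
Suburban: Wₕ = 0.54252533; term = 0.54252533²·(1 − 0.18998313)·413.1/3266 = 0.030155957.
Rural: Wₕ = 0.45747467; term = 0.45747467²·(1 − 0.13017384)·195.8/1887 = 0.01888893.
Sum = 0.049044887.

0.04904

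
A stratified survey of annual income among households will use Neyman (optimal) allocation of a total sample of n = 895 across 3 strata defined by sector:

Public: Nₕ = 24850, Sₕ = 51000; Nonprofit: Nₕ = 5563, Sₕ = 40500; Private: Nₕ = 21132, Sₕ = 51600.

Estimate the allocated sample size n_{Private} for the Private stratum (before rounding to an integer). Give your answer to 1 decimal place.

377.8

Neyman allocation: nₕ = n·NₕSₕ / Σⱼ NⱼSⱼ.
Σ NⱼSⱼ = 24850·51000 + 5563·40500 + 21132·51600 = 2.5830627 × 10^9.
n_{Private} = 895·21132·51600 / (2.5830627 × 10^9) = 377.8.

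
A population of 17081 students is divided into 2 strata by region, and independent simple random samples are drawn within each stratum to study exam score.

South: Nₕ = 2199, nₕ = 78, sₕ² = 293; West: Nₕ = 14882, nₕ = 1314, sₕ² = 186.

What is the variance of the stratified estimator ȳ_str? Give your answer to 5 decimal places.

0.15801

Var(ȳ_str) = Σₕ Wₕ²(1 − fₕ)sₕ²/nₕ with Wₕ = Nₕ/N, N = 17081.
South: Wₕ = 0.12873954; term = 0.12873954²·(1 − 0.03547067)·293/78 = 0.060049906.
West: Wₕ = 0.87126046; term = 0.87126046²·(1 − 0.08829458)·186/1314 = 0.097964365.
Sum = 0.15801427.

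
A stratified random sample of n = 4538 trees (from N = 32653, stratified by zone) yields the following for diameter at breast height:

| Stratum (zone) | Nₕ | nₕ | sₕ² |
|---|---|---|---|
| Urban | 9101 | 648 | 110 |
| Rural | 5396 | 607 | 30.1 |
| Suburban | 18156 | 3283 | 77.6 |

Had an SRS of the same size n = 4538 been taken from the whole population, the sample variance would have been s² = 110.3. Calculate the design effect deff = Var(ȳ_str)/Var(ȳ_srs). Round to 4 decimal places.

0.9287

Var(ȳ_str) = Σ Wₕ²(1−fₕ)sₕ²/nₕ with Wₕ = Nₕ/32653:
  Urban: (9101/32653)²·(1−648/9101)·110/648 = 0.012248178
  Rural: (5396/32653)²·(1−607/5396)·30.1/607 = 0.0012018448
  Suburban: (18156/32653)²·(1−3283/18156)·77.6/3283 = 0.005986368
  → Var(ȳ_str) = 0.019436391.
Var(ȳ_srs) = (1 − 4538/32653)·110.3/4538 = 0.020927918.
deff = 0.019436391 / 0.020927918 = 0.9287.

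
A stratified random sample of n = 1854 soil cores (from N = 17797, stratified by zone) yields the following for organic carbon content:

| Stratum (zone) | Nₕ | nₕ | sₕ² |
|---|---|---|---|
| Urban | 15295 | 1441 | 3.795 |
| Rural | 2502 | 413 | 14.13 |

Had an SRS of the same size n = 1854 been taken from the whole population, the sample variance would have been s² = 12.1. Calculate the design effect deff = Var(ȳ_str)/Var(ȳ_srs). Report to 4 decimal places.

Var(ȳ_str) = Σ Wₕ²(1−fₕ)sₕ²/nₕ with Wₕ = Nₕ/17797:
  Urban: (15295/17797)²·(1−1441/15295)·3.795/1441 = 0.0017618903
  Rural: (2502/17797)²·(1−413/2502)·14.13/413 = 5.6457839 × 10^-4
  → Var(ȳ_str) = 0.0023264687.
Var(ȳ_srs) = (1 − 1854/17797)·12.1/1854 = 0.0058465395.
deff = 0.0023264687 / 0.0058465395 = 0.3979.

0.3979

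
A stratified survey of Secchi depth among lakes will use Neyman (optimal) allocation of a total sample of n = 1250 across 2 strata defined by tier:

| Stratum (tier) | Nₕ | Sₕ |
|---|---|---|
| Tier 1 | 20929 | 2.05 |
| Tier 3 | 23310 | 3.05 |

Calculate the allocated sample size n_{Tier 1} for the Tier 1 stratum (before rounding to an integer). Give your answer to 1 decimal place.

Neyman allocation: nₕ = n·NₕSₕ / Σⱼ NⱼSⱼ.
Σ NⱼSⱼ = 20929·2.05 + 23310·3.05 = 113999.95.
n_{Tier 1} = 1250·20929·2.05 / 113999.95 = 470.4.

470.4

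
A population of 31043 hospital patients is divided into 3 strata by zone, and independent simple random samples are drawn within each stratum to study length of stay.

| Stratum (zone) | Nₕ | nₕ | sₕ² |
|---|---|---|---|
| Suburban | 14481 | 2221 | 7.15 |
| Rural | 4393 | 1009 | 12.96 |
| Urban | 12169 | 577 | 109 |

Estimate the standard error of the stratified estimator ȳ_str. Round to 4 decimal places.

Var(ȳ_str) = Σₕ Wₕ²(1 − fₕ)sₕ²/nₕ with Wₕ = Nₕ/N, N = 31043.
Suburban: Wₕ = 0.46648198; term = 0.46648198²·(1 − 0.15337339)·7.15/2221 = 5.93088 × 10^-4.
Rural: Wₕ = 0.14151338; term = 0.14151338²·(1 − 0.22968359)·12.96/1009 = 1.9814268 × 10^-4.
Urban: Wₕ = 0.39200464; term = 0.39200464²·(1 − 0.04741556)·109/577 = 0.027652639.
Sum = 0.02844387.
SE = √(0.02844387) = 0.1687.

0.1687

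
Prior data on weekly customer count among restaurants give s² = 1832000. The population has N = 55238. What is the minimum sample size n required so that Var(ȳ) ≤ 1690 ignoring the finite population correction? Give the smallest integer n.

1085

Without fpc, n₀ = s²/D = 1832000/1690 = 1084.0237.
Rounding up, n = 1085.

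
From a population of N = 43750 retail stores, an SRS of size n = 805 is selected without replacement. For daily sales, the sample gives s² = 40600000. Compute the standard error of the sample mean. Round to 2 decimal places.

222.50

Under SRS without replacement, Var(ȳ) = (1 − f)·s²/n with f = n/N = 805/43750 = 0.01840000.
Var(ȳ) = (1 − 0.01840000)·40600000/805 = 0.98160000·50434.783 = 49506.783.
SE(ȳ) = √(49506.783) = 222.50.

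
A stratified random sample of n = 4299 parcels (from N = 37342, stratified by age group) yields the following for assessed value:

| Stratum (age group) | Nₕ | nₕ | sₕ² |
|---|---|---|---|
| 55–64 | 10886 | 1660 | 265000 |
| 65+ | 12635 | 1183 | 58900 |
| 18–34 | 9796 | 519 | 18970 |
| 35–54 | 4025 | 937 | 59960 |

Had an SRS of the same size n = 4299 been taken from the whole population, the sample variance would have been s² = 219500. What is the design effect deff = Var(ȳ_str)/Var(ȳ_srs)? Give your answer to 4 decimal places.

Var(ȳ_str) = Σ Wₕ²(1−fₕ)sₕ²/nₕ with Wₕ = Nₕ/37342:
  55–64: (10886/37342)²·(1−1660/10886)·265000/1660 = 11.498056
  65+: (12635/37342)²·(1−1183/12635)·58900/1183 = 5.1664471
  18–34: (9796/37342)²·(1−519/9796)·18970/519 = 2.3821064
  35–54: (4025/37342)²·(1−937/4025)·59960/937 = 0.57038758
  → Var(ȳ_str) = 19.616997.
Var(ȳ_srs) = (1 − 4299/37342)·219500/4299 = 45.180286.
deff = 19.616997 / 45.180286 = 0.4342.

0.4342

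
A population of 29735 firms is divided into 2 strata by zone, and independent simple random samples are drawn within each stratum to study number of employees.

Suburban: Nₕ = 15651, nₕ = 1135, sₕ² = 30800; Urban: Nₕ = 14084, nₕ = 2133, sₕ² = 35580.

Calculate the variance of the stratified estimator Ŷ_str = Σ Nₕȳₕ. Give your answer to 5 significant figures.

8.9728 × 10^9

Var(Ŷ_str) = Σₕ Nₕ²(1 − fₕ)sₕ²/nₕ.
Suburban: 15651²·(1 − 1135/15651)·30800/1135 = 6.1651537 × 10^9.
Urban: 14084²·(1 − 2133/14084)·35580/2133 = 2.8076654 × 10^9.
Sum = 8.9728191 × 10^9.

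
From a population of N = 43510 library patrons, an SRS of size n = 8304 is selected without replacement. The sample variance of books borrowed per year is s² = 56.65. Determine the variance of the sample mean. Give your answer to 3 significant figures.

0.00552

Under SRS without replacement, Var(ȳ) = (1 − f)·s²/n with f = n/N = 8304/43510 = 0.19085268.
Var(ȳ) = (1 − 0.19085268)·56.65/8304 = 0.80914732·0.0068220135 = 0.0055200139.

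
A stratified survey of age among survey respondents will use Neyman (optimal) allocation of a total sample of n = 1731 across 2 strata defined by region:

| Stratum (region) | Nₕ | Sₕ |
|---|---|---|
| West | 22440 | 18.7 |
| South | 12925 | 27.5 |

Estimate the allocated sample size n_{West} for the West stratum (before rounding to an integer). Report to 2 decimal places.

937.18

Neyman allocation: nₕ = n·NₕSₕ / Σⱼ NⱼSⱼ.
Σ NⱼSⱼ = 22440·18.7 + 12925·27.5 = 775065.5.
n_{West} = 1731·22440·18.7 / 775065.5 = 937.18.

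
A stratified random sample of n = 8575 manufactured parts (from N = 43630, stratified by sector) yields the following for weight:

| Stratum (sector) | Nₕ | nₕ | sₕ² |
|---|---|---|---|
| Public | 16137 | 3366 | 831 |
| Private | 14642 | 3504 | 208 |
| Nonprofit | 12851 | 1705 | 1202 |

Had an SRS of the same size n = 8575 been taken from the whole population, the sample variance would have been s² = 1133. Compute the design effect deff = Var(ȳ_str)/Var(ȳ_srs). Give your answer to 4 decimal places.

Var(ȳ_str) = Σ Wₕ²(1−fₕ)sₕ²/nₕ with Wₕ = Nₕ/43630:
  Public: (16137/43630)²·(1−3366/16137)·831/3366 = 0.02672786
  Private: (14642/43630)²·(1−3504/14642)·208/3504 = 0.0050855324
  Nonprofit: (12851/43630)²·(1−1705/12851)·1202/1705 = 0.053047585
  → Var(ȳ_str) = 0.084860977.
Var(ȳ_srs) = (1 − 8575/43630)·1133/8575 = 0.10615991.
deff = 0.084860977 / 0.10615991 = 0.7994.

0.7994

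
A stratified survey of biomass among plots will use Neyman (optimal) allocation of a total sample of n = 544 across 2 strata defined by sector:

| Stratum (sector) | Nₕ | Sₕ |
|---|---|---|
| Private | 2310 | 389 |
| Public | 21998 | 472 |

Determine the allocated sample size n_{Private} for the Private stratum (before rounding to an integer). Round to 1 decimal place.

43.3

Neyman allocation: nₕ = n·NₕSₕ / Σⱼ NⱼSⱼ.
Σ NⱼSⱼ = 2310·389 + 21998·472 = 1.1281646 × 10^7.
n_{Private} = 544·2310·389 / (1.1281646 × 10^7) = 43.3.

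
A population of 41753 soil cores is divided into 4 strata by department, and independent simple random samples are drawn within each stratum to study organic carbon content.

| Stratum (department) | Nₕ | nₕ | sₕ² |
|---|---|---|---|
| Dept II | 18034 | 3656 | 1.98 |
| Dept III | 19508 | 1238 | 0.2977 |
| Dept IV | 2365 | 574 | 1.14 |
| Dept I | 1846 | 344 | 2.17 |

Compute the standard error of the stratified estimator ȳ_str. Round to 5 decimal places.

Var(ȳ_str) = Σₕ Wₕ²(1 − fₕ)sₕ²/nₕ with Wₕ = Nₕ/N, N = 41753.
Dept II: Wₕ = 0.43192106; term = 0.43192106²·(1 − 0.20272818)·1.98/3656 = 8.0551601 × 10^-5.
Dept III: Wₕ = 0.46722391; term = 0.46722391²·(1 − 0.06346114)·0.2977/1238 = 4.9162517 × 10^-5.
Dept IV: Wₕ = 0.05664264; term = 0.05664264²·(1 − 0.24270613)·1.14/574 = 4.8255222 × 10^-6.
Dept I: Wₕ = 0.04421239; term = 0.04421239²·(1 − 0.18634886)·2.17/344 = 1.0032925 × 10^-5.
Sum = 1.4457257 × 10^-4.
SE = √(1.4457257 × 10^-4) = 0.01202.

0.01202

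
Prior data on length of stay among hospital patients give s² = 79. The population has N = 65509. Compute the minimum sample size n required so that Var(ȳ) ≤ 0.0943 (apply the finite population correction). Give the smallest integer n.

828

Without fpc, n₀ = s²/D = 79/0.0943 = 837.7519.
With fpc, (1 − n/N)·s²/n ≤ D requires n ≥ n₀/(1 + n₀/N) = 837.7519/(1 + 837.7519/65509) = 827.1737.
Rounding up, n = 828.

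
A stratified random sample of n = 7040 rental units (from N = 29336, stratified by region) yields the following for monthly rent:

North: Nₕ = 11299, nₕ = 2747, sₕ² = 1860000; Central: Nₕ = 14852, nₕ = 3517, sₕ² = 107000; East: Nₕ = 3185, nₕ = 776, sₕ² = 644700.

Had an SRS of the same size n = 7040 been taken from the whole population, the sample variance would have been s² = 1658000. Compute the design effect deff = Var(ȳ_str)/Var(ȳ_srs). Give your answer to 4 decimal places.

Var(ȳ_str) = Σ Wₕ²(1−fₕ)sₕ²/nₕ with Wₕ = Nₕ/29336:
  North: (11299/29336)²·(1−2747/11299)·1860000/2747 = 76.025659
  Central: (14852/29336)²·(1−3517/14852)·107000/3517 = 5.9513581
  East: (3185/29336)²·(1−776/3185)·644700/776 = 7.4069667
  → Var(ȳ_str) = 89.383984.
Var(ȳ_srs) = (1 − 7040/29336)·1658000/7040 = 178.99377.
deff = 89.383984 / 178.99377 = 0.4994.

0.4994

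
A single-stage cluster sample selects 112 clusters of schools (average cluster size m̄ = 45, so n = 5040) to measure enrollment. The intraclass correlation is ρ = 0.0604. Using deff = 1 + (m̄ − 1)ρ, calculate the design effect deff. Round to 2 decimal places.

deff = 1 + (45 − 1)·0.0604 = 1 + 2.6576 = 3.6576.

3.66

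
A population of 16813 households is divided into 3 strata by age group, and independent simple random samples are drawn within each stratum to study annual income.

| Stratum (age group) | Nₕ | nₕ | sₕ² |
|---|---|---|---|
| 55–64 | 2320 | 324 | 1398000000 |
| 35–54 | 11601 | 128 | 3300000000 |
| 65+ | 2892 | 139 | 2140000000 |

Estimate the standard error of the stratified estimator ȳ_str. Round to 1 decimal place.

3555.8

Var(ȳ_str) = Σₕ Wₕ²(1 − fₕ)sₕ²/nₕ with Wₕ = Nₕ/N, N = 16813.
55–64: Wₕ = 0.13798846; term = 0.13798846²·(1 − 0.13965517)·1398000000/324 = 70683.86.
35–54: Wₕ = 0.69000178; term = 0.69000178²·(1 − 0.01103353)·3300000000/128 = 1.2139085 × 10^7.
65+: Wₕ = 0.17200975; term = 0.17200975²·(1 − 0.04806362)·2140000000/139 = 433623.74.
Sum = 1.2643393 × 10^7.
SE = √(1.2643393 × 10^7) = 3555.8.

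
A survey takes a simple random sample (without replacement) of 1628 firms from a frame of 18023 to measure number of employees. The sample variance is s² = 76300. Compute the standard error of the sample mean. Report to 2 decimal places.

Under SRS without replacement, Var(ȳ) = (1 − f)·s²/n with f = n/N = 1628/18023 = 0.09032902.
Var(ȳ) = (1 − 0.09032902)·76300/1628 = 0.90967098·46.867322 = 42.633842.
SE(ȳ) = √(42.633842) = 6.53.

6.53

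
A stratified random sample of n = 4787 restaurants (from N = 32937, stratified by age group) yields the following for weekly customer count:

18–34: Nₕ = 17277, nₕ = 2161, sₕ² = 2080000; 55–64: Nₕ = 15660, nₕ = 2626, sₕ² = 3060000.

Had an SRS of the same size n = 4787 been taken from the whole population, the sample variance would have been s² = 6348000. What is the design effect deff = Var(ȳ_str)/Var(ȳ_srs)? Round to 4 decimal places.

Var(ȳ_str) = Σ Wₕ²(1−fₕ)sₕ²/nₕ with Wₕ = Nₕ/32937:
  18–34: (17277/32937)²·(1−2161/17277)·2080000/2161 = 231.71049
  55–64: (15660/32937)²·(1−2626/15660)·3060000/2626 = 219.24419
  → Var(ȳ_str) = 450.95468.
Var(ȳ_srs) = (1 − 4787/32937)·6348000/4787 = 1133.3599.
deff = 450.95468 / 1133.3599 = 0.3979.

0.3979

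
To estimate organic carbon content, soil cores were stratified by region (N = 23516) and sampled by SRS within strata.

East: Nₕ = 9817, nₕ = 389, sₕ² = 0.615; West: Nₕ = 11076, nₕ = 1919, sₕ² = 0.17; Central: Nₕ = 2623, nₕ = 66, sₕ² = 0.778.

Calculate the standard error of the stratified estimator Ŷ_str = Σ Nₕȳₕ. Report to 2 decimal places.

Var(Ŷ_str) = Σₕ Nₕ²(1 − fₕ)sₕ²/nₕ.
East: 9817²·(1 − 389/9817)·0.615/389 = 146326.8.
West: 11076²·(1 − 1919/11076)·0.17/1919 = 8984.835.
Central: 2623²·(1 − 66/2623)·0.778/66 = 79061.433.
Sum = 234373.07.
SE = √(234373.07) = 484.12.

484.12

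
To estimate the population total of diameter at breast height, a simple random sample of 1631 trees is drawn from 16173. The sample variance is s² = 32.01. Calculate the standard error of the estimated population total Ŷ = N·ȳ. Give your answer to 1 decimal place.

2148.4

Var(Ŷ) = N²·Var(ȳ) = N²·(1 − n/N)·s²/n.
f = 1631/16173 = 0.10084709; Var(ȳ) = 0.89915291·32.01/1631 = 0.017646772.
Var(Ŷ) = 16173² · 0.017646772 = 4.6157943 × 10^6.
SE(Ŷ) = √(4.6157943 × 10^6) = 2148.4.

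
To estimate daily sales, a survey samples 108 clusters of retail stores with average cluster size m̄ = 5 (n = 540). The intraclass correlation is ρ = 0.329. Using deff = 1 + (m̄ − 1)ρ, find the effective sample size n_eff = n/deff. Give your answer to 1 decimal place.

deff = 1 + (5 − 1)·0.329 = 1 + 1.316 = 2.316.
n_eff = 540 / 2.316 = 233.2.

233.2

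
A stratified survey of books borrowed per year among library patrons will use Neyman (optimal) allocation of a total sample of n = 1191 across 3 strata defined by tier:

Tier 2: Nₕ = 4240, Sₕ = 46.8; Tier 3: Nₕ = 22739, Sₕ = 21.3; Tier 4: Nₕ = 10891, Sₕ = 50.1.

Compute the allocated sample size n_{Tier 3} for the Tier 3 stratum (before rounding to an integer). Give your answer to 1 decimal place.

Neyman allocation: nₕ = n·NₕSₕ / Σⱼ NⱼSⱼ.
Σ NⱼSⱼ = 4240·46.8 + 22739·21.3 + 10891·50.1 = 1.2284118 × 10^6.
n_{Tier 3} = 1191·22739·21.3 / (1.2284118 × 10^6) = 469.6.

469.6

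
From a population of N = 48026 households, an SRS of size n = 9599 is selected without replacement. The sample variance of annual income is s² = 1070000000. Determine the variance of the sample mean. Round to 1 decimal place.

89190.3

Under SRS without replacement, Var(ȳ) = (1 − f)·s²/n with f = n/N = 9599/48026 = 0.19987090.
Var(ȳ) = (1 − 0.19987090)·1070000000/9599 = 0.80012910·111469.94 = 89190.346.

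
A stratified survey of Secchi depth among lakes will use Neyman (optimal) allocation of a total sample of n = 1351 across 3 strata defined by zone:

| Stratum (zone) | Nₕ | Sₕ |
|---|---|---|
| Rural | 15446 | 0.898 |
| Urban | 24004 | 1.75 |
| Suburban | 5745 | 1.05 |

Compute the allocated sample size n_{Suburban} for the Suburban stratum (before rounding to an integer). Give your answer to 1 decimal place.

Neyman allocation: nₕ = n·NₕSₕ / Σⱼ NⱼSⱼ.
Σ NⱼSⱼ = 15446·0.898 + 24004·1.75 + 5745·1.05 = 61909.758.
n_{Suburban} = 1351·5745·1.05 / 61909.758 = 131.6.

131.6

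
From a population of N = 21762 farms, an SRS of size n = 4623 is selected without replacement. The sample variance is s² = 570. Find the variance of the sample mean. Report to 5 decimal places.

0.09710

Under SRS without replacement, Var(ȳ) = (1 − f)·s²/n with f = n/N = 4623/21762 = 0.21243452.
Var(ȳ) = (1 − 0.21243452)·570/4623 = 0.78756548·0.12329656 = 0.097104115.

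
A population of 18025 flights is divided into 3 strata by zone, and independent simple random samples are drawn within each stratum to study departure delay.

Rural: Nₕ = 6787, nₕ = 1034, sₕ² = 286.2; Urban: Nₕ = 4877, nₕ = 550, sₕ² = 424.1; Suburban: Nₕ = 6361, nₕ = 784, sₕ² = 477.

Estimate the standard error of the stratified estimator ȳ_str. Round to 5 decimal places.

0.38701

Var(ȳ_str) = Σₕ Wₕ²(1 − fₕ)sₕ²/nₕ with Wₕ = Nₕ/N, N = 18025.
Rural: Wₕ = 0.37653259; term = 0.37653259²·(1 − 0.15235008)·286.2/1034 = 0.033263716.
Urban: Wₕ = 0.27056865; term = 0.27056865²·(1 − 0.11277425)·424.1/550 = 0.050083502.
Suburban: Wₕ = 0.35289875; term = 0.35289875²·(1 − 0.12325106)·477/784 = 0.066432074.
Sum = 0.14977929.
SE = √(0.14977929) = 0.38701.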